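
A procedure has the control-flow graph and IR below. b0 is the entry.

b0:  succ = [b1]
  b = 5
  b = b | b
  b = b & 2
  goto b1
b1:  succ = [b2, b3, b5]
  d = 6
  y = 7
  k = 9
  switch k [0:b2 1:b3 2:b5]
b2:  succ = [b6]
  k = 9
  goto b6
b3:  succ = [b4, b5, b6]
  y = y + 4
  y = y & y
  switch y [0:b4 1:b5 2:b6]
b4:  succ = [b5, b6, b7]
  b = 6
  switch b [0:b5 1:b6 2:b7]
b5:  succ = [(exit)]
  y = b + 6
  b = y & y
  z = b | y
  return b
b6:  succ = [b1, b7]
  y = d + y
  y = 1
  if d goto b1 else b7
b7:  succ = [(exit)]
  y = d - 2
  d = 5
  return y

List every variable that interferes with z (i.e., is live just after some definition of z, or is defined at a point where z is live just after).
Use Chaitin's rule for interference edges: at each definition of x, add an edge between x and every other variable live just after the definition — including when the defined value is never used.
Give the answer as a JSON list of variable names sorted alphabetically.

Per-block:
  b0: {b} / ∅
  b1: {d,k,y} / ∅
  b2: {k} / ∅
  b3: {y} / {y}
  b4: {b} / ∅
  b5: {b,y,z} / {b}
  b6: {y} / {d,y}
  b7: {d,y} / {d}

Liveness:
  b0: in=∅ out={b}
  b1: in={b} out={b,d,y}
  b2: in={b,d,y} out={b,d,y}
  b3: in={b,d,y} out={b,d,y}
  b4: in={d,y} out={b,d,y}
  b5: in={b} out=∅
  b6: in={b,d,y} out={b,d}
  b7: in={d} out=∅

Interference:
  b — {d,k,y,z}
  d — {b,k,y}
  k — {b,d,y}
  y — {b,d,k}
  z — {b}

N(z) = ["b"]

Answer: ["b"]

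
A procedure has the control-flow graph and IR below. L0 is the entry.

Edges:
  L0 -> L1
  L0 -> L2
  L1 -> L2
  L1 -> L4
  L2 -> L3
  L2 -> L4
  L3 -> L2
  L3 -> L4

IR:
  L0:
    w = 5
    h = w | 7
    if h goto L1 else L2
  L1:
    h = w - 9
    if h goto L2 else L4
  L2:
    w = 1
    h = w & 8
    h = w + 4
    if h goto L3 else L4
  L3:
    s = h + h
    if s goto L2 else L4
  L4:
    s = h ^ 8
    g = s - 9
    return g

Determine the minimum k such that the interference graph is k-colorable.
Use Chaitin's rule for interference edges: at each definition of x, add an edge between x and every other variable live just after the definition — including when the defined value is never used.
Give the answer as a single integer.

Per-block:
  L0: def={h,w} ue=∅
  L1: def={h} ue={w}
  L2: def={h,w} ue=∅
  L3: def={s} ue={h}
  L4: def={g,s} ue={h}

Live sets:
  L0 li=∅ lo={w}
  L1 li={w} lo={h}
  L2 li=∅ lo={h}
  L3 li={h} lo={h}
  L4 li={h} lo=∅

Interference:
  g↔∅
  h↔{s,w}
  s↔{h}
  w↔{h}

Colouring:
  lower bound: {h,s} mutually conflict ⇒ χ ≥ 2
  assign g→c0 h→c0 s→c1 w→c1 — no edge inside a register ⇒ χ ≤ 2
  χ = 2

Answer: 2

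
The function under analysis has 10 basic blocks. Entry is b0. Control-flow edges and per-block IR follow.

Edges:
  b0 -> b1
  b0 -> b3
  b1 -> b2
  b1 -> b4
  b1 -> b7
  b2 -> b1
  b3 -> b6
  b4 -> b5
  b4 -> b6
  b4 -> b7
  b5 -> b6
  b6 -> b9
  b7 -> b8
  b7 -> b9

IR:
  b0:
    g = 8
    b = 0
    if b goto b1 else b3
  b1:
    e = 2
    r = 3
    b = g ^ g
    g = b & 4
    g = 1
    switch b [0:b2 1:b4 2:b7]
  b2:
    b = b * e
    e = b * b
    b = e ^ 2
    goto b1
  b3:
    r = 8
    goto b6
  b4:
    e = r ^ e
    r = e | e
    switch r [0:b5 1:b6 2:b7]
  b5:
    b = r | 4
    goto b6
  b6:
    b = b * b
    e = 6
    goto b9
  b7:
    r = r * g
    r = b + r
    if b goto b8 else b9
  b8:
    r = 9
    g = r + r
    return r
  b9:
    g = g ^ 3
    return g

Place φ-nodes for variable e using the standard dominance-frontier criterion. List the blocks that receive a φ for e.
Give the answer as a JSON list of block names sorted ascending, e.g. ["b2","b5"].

Answer: ["b1", "b6", "b7", "b9"]

Derivation:
idom tree: b1←b0 b2←b1 b3←b0 b4←b1 b5←b4 b6←b0 b7←b1 b8←b7 b9←b0
Dom at joins:
  b1: preds {b0,b2}: {b0} ∩ {b0,b1,b2} = {b0}; idom=b0
  b6: preds {b3,b4,b5}: {b0,b3} ∩ {b0,b1,b4} ∩ {b0,b1,b4,b5} = {b0}; idom=b0
  b7: preds {b1,b4}: {b0,b1} ∩ {b0,b1,b4} = {b0,b1}; idom=b1
  b9: preds {b6,b7}: {b0,b6} ∩ {b0,b1,b7} = {b0}; idom=b0

Frontier:
  join b1 pred b0: · stop@b0
  join b1 pred b2: b2→b1 stop@b0
  join b6 pred b3: b3 stop@b0
  join b6 pred b4: b4→b1 stop@b0
  join b6 pred b5: b5→b4→b1 stop@b0
  join b7 pred b1: · stop@b1
  join b7 pred b4: b4 stop@b1
  join b9 pred b6: b6 stop@b0
  join b9 pred b7: b7→b1 stop@b0
  DF(b0)=∅
  DF(b1)={b1,b6,b9}
  DF(b2)={b1}
  DF(b3)={b6}
  DF(b4)={b6,b7}
  DF(b5)={b6}
  DF(b6)={b9}
  DF(b7)={b9}
  DF(b8)=∅
  DF(b9)=∅

φ for e: defs {b1,b2,b4,b6}
  DF⁺ = {b1,b6,b7,b9}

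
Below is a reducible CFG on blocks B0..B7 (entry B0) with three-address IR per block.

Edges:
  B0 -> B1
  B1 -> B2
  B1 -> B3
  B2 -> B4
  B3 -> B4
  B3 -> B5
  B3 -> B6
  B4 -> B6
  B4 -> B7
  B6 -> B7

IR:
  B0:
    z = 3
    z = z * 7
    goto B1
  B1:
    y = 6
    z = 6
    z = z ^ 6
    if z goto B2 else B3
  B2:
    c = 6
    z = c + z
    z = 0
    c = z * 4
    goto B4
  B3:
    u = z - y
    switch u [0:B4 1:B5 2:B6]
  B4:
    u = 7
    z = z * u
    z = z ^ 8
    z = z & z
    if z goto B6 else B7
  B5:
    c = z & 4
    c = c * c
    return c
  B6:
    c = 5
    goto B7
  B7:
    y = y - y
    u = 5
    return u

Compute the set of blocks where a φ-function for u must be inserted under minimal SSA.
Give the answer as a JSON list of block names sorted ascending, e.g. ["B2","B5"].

Answer: ["B4", "B6", "B7"]

Derivation:
idom tree: B1←B0 B2←B1 B3←B1 B4←B1 B5←B3 B6←B1 B7←B1
Join-block Dom:
  B4: preds {B2,B3}: {B0,B1,B2} ∩ {B0,B1,B3} = {B0,B1}; idom=B1
  B6: preds {B3,B4}: {B0,B1,B3} ∩ {B0,B1,B4} = {B0,B1}; idom=B1
  B7: preds {B4,B6}: {B0,B1,B4} ∩ {B0,B1,B6} = {B0,B1}; idom=B1

Frontier:
  B4←B2: walk B2 to B1
  B4←B3: walk B3 to B1
  B6←B3: walk B3 to B1
  B6←B4: walk B4 to B1
  B7←B4: walk B4 to B1
  B7←B6: walk B6 to B1
  DF(B0)=∅
  DF(B1)=∅
  DF(B2)={B4}
  DF(B3)={B4,B6}
  DF(B4)={B6,B7}
  DF(B5)=∅
  DF(B6)={B7}
  DF(B7)=∅

φ for u: defs {B3,B4,B7}
  DF⁺ = {B4,B6,B7}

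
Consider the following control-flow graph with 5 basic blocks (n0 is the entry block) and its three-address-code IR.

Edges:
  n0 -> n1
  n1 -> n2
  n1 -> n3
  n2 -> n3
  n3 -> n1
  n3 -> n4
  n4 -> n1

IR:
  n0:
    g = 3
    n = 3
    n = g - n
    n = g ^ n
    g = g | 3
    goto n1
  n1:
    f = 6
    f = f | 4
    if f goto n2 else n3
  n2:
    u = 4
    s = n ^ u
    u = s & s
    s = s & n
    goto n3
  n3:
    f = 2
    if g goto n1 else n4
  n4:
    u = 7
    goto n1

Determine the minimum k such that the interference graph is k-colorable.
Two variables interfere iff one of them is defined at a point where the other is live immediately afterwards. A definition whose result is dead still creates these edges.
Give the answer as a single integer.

def/use:
  n0 def {g,n} use ∅
  n1 def {f} use ∅
  n2 def {s,u} use {n}
  n3 def {f} use {g}
  n4 def {u} use ∅

Live sets:
  live n0: ∅→{g,n}
  live n1: {g,n}→{g,n}
  live n2: {g,n}→{g,n}
  live n3: {g,n}→{g,n}
  live n4: {g,n}→{g,n}

Conflict graph:
  f↔{g,n}
  g↔{f,n,s,u}
  n↔{f,g,s,u}
  s↔{g,n,u}
  u↔{g,n,s}

Registers:
  {g,n,s,u} pairwise interfere (4-clique) ⇒ χ ≥ 4
  4-colouring: R0={g}  R1={n}  R2={f,s}  R3={u}
  χ = 4

Answer: 4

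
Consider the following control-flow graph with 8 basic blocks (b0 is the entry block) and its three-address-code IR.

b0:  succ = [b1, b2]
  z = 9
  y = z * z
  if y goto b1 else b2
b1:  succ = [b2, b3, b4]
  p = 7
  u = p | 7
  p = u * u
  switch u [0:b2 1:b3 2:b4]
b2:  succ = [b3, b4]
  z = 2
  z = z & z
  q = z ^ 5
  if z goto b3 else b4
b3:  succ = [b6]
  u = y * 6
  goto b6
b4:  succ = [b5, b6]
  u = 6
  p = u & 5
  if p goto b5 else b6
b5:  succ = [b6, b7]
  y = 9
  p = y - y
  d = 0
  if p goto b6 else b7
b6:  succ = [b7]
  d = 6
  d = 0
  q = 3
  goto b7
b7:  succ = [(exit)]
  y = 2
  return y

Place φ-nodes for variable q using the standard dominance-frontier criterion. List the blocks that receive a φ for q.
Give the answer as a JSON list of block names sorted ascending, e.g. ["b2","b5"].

Answer: ["b3", "b4", "b6", "b7"]

Derivation:
idom tree: b1←b0 b2←b0 b3←b0 b4←b0 b5←b4 b6←b0 b7←b0
Dom∩ at merges:
  b2: preds {b0,b1}: {b0} ∩ {b0,b1} = {b0}; idom=b0
  b3: preds {b1,b2}: {b0,b1} ∩ {b0,b2} = {b0}; idom=b0
  b4: preds {b1,b2}: {b0,b1} ∩ {b0,b2} = {b0}; idom=b0
  b6: preds {b3,b4,b5}: {b0,b3} ∩ {b0,b4} ∩ {b0,b4,b5} = {b0}; idom=b0
  b7: preds {b5,b6}: {b0,b4,b5} ∩ {b0,b6} = {b0}; idom=b0

DF walk-up:
  b2←b0: walk · to b0
  b2←b1: walk b1 to b0
  b3←b1: walk b1 to b0
  b3←b2: walk b2 to b0
  b4←b1: walk b1 to b0
  b4←b2: walk b2 to b0
  b6←b3: walk b3 to b0
  b6←b4: walk b4 to b0
  b6←b5: walk b5→b4 to b0
  b7←b5: walk b5→b4 to b0
  b7←b6: walk b6 to b0
  b0: DF=∅
  b1: DF={b2,b3,b4}
  b2: DF={b3,b4}
  b3: DF={b6}
  b4: DF={b6,b7}
  b5: DF={b6,b7}
  b6: DF={b7}
  b7: DF=∅

φ for q: defs {b2,b6}
  DF⁺ = {b3,b4,b6,b7}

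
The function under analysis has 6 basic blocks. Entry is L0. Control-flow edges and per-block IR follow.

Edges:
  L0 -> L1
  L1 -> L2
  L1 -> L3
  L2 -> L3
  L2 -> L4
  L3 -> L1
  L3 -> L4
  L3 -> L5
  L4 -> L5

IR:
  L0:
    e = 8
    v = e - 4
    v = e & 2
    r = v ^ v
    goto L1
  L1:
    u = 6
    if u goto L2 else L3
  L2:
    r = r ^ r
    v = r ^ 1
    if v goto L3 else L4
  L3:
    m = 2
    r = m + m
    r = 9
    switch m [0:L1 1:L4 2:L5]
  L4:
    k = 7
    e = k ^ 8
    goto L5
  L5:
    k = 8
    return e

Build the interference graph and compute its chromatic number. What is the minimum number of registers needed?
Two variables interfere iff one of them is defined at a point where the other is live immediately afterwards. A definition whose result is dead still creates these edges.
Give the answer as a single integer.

Answer: 3

Analysis:
Block summaries:
  L0: def={e,r,v} ue=∅
  L1: def={u} ue=∅
  L2: def={r,v} ue={r}
  L3: def={m,r} ue=∅
  L4: def={e,k} ue=∅
  L5: def={k} ue={e}

Liveness:
  L0 li=∅ lo={e,r}
  L1 li={e,r} lo={e,r}
  L2 li={e,r} lo={e}
  L3 li={e} lo={e,r}
  L4 li=∅ lo={e}
  L5 li={e} lo=∅

Conflict graph:
  e — {k,m,r,u,v}
  k — {e}
  m — {e,r}
  r — {e,m,u}
  u — {e,r}
  v — {e}

Chromatic number:
  {e,m,r} pairwise interfere (3-clique) ⇒ χ ≥ 3
  assign e→c0 k→c1 m→c2 r→c1 u→c2 v→c1 — no edge inside a register ⇒ χ ≤ 3
  χ = 3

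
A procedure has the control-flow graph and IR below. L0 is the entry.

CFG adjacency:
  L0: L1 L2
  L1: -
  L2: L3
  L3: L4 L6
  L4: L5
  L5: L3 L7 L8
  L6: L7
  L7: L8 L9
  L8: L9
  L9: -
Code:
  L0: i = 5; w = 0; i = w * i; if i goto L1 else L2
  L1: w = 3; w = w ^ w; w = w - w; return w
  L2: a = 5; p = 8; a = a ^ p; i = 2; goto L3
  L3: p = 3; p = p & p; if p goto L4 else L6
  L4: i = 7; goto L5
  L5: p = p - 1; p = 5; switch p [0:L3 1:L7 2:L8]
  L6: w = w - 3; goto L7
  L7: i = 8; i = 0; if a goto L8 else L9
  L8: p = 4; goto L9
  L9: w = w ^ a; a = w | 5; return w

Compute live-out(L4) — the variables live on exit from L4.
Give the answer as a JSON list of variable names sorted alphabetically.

Answer: ["a", "p", "w"]

Derivation:
Per-block:
  L0 def {i,w} use ∅
  L1 def {w} use ∅
  L2 def {a,i,p} use ∅
  L3 def {p} use ∅
  L4 def {i} use ∅
  L5 def {p} use {p}
  L6 def {w} use {w}
  L7 def {i} use {a}
  L8 def {p} use ∅
  L9 def {a,w} use {a,w}

Liveness:
  L0 li=∅ lo={w}
  L1 li=∅ lo=∅
  L2 li={w} lo={a,w}
  L3 li={a,w} lo={a,p,w}
  L4 li={a,p,w} lo={a,p,w}
  L5 li={a,p,w} lo={a,w}
  L6 li={a,w} lo={a,w}
  L7 li={a,w} lo={a,w}
  L8 li={a,w} lo={a,w}
  L9 li={a,w} lo=∅

live-out(L4) = ["a", "p", "w"]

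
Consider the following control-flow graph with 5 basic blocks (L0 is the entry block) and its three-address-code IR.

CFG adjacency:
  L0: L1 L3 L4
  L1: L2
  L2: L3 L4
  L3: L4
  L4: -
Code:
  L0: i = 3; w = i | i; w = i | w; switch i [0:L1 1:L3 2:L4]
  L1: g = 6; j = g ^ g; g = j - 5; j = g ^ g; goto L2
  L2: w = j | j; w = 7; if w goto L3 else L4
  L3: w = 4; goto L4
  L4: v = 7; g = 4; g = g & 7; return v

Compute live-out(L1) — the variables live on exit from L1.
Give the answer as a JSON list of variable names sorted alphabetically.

Answer: ["j"]

Working:
Block summaries:
  L0: def={i,w} ue=∅
  L1: def={g,j} ue=∅
  L2: def={w} ue={j}
  L3: def={w} ue=∅
  L4: def={g,v} ue=∅

Backward fixpoint:
  live L0: ∅→∅
  live L1: ∅→{j}
  live L2: {j}→∅
  live L3: ∅→∅
  live L4: ∅→∅

live-out(L1) = ["j"]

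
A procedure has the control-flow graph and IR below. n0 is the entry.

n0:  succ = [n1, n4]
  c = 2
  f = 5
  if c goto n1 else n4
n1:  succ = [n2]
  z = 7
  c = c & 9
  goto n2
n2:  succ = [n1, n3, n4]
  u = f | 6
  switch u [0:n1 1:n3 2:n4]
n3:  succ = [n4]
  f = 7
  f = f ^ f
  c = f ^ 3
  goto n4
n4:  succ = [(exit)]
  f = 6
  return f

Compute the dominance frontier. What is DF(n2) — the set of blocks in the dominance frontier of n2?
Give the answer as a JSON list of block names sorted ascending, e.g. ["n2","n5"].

Answer: ["n1", "n4"]

Working:
idom tree: n1←n0 n2←n1 n3←n2 n4←n0
Join-block Dom:
  n1: preds {n0,n2}: {n0} ∩ {n0,n1,n2} = {n0}; idom=n0
  n4: preds {n0,n2,n3}: {n0} ∩ {n0,n1,n2} ∩ {n0,n1,n2,n3} = {n0}; idom=n0

Frontier:
  n1←n0: walk · to n0
  n1←n2: walk n2→n1 to n0
  n4←n0: walk · to n0
  n4←n2: walk n2→n1 to n0
  n4←n3: walk n3→n2→n1 to n0
  n0: DF=∅
  n1: DF={n1,n4}
  n2: DF={n1,n4}
  n3: DF={n4}
  n4: DF=∅

DF(n2) = ["n1", "n4"]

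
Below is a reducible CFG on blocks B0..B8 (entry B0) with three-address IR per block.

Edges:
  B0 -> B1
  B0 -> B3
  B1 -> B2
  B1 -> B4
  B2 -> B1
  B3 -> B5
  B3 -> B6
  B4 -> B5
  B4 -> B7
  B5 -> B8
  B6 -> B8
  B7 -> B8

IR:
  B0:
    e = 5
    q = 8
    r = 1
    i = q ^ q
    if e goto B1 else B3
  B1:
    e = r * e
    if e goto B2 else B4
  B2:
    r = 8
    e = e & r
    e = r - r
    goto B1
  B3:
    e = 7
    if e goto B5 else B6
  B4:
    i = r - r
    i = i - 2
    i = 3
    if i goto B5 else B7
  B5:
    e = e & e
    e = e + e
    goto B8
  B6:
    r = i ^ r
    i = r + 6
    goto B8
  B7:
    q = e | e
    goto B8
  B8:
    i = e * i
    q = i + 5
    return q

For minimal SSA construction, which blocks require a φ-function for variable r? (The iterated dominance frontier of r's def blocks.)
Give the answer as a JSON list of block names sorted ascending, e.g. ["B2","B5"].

idom tree: B1←B0 B2←B1 B3←B0 B4←B1 B5←B0 B6←B3 B7←B4 B8←B0
Dom∩ at merges:
  B1: preds {B0,B2}: {B0} ∩ {B0,B1,B2} = {B0}; idom=B0
  B5: preds {B3,B4}: {B0,B3} ∩ {B0,B1,B4} = {B0}; idom=B0
  B8: preds {B5,B6,B7}: {B0,B5} ∩ {B0,B3,B6} ∩ {B0,B1,B4,B7} = {B0}; idom=B0

Frontier:
  B1←B0: walk · to B0
  B1←B2: walk B2→B1 to B0
  B5←B3: walk B3 to B0
  B5←B4: walk B4→B1 to B0
  B8←B5: walk B5 to B0
  B8←B6: walk B6→B3 to B0
  B8←B7: walk B7→B4→B1 to B0
  B0: DF=∅
  B1: DF={B1,B5,B8}
  B2: DF={B1}
  B3: DF={B5,B8}
  B4: DF={B5,B8}
  B5: DF={B8}
  B6: DF={B8}
  B7: DF={B8}
  B8: DF=∅

φ for r: defs {B0,B2,B6}
  DF⁺ = {B1,B5,B8}

Answer: ["B1", "B5", "B8"]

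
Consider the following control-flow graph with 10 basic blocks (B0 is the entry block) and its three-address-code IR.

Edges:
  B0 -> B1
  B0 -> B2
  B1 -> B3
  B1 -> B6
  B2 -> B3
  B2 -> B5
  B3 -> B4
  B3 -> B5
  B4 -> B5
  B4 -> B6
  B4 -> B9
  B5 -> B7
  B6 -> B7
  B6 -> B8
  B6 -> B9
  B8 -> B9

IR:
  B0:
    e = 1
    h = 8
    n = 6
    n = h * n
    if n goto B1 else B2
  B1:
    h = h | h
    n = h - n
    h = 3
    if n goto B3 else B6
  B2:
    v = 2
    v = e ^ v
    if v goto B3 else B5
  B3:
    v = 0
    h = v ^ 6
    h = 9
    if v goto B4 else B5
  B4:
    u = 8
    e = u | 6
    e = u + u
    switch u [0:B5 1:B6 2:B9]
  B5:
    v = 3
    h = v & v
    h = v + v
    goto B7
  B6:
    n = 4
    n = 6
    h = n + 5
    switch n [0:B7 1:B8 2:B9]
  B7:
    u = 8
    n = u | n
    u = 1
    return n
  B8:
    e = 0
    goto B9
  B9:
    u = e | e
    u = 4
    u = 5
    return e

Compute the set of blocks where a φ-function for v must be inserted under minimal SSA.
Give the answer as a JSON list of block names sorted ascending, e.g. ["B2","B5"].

idom tree: B1←B0 B2←B0 B3←B0 B4←B3 B5←B0 B6←B0 B7←B0 B8←B6 B9←B0
Dom∩ at merges:
  B3: preds {B1,B2}: {B0,B1} ∩ {B0,B2} = {B0}; idom=B0
  B5: preds {B2,B3,B4}: {B0,B2} ∩ {B0,B3} ∩ {B0,B3,B4} = {B0}; idom=B0
  B6: preds {B1,B4}: {B0,B1} ∩ {B0,B3,B4} = {B0}; idom=B0
  B7: preds {B5,B6}: {B0,B5} ∩ {B0,B6} = {B0}; idom=B0
  B9: preds {B4,B6,B8}: {B0,B3,B4} ∩ {B0,B6} ∩ {B0,B6,B8} = {B0}; idom=B0

DF walk-up:
  join B3 pred B1: B1 stop@B0
  join B3 pred B2: B2 stop@B0
  join B5 pred B2: B2 stop@B0
  join B5 pred B3: B3 stop@B0
  join B5 pred B4: B4→B3 stop@B0
  join B6 pred B1: B1 stop@B0
  join B6 pred B4: B4→B3 stop@B0
  join B7 pred B5: B5 stop@B0
  join B7 pred B6: B6 stop@B0
  join B9 pred B4: B4→B3 stop@B0
  join B9 pred B6: B6 stop@B0
  join B9 pred B8: B8→B6 stop@B0
  B0 → ∅
  B1 → {B3,B6}
  B2 → {B3,B5}
  B3 → {B5,B6,B9}
  B4 → {B5,B6,B9}
  B5 → {B7}
  B6 → {B7,B9}
  B7 → ∅
  B8 → {B9}
  B9 → ∅

φ for v: defs {B2,B3,B5}
  DF⁺ = {B3,B5,B6,B7,B9}

Answer: ["B3", "B5", "B6", "B7", "B9"]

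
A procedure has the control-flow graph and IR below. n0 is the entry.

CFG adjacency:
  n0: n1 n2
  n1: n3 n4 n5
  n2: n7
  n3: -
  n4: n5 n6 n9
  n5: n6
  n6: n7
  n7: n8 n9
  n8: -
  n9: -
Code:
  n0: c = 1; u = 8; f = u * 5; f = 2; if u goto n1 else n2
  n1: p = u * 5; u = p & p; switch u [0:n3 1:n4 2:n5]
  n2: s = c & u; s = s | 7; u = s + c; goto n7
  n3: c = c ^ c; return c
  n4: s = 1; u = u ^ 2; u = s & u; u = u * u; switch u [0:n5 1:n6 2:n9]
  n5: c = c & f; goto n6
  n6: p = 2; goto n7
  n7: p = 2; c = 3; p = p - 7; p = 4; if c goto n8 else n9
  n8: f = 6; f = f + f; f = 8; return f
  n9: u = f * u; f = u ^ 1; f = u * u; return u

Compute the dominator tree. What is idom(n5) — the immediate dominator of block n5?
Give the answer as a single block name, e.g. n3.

idom tree: n1←n0 n2←n0 n3←n1 n4←n1 n5←n1 n6←n1 n7←n0 n8←n7 n9←n0
Dom∩ at merges:
  n5: preds {n1,n4}: {n0,n1} ∩ {n0,n1,n4} = {n0,n1}; idom=n1
  n6: preds {n4,n5}: {n0,n1,n4} ∩ {n0,n1,n5} = {n0,n1}; idom=n1
  n7: preds {n2,n6}: {n0,n2} ∩ {n0,n1,n6} = {n0}; idom=n0
  n9: preds {n4,n7}: {n0,n1,n4} ∩ {n0,n7} = {n0}; idom=n0

idom(n5) = n1

Answer: n1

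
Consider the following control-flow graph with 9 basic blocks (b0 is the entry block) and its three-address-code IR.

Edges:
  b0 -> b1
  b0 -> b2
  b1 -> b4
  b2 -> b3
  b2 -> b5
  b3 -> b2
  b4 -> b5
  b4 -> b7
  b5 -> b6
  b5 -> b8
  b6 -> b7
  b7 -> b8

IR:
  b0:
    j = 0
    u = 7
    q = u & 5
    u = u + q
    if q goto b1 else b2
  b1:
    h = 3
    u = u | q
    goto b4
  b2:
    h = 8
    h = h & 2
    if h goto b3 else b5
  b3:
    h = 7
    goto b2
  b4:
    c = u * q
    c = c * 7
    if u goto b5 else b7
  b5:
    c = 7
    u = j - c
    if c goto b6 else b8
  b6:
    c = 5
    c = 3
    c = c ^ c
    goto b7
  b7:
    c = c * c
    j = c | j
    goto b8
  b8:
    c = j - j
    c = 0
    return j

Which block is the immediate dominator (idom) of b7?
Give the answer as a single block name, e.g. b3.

Answer: b0

Derivation:
idom tree: b1←b0 b2←b0 b3←b2 b4←b1 b5←b0 b6←b5 b7←b0 b8←b0
Dom∩ at merges:
  b2: preds {b0,b3}: {b0} ∩ {b0,b2,b3} = {b0}; idom=b0
  b5: preds {b2,b4}: {b0,b2} ∩ {b0,b1,b4} = {b0}; idom=b0
  b7: preds {b4,b6}: {b0,b1,b4} ∩ {b0,b5,b6} = {b0}; idom=b0
  b8: preds {b5,b7}: {b0,b5} ∩ {b0,b7} = {b0}; idom=b0

idom(b7) = b0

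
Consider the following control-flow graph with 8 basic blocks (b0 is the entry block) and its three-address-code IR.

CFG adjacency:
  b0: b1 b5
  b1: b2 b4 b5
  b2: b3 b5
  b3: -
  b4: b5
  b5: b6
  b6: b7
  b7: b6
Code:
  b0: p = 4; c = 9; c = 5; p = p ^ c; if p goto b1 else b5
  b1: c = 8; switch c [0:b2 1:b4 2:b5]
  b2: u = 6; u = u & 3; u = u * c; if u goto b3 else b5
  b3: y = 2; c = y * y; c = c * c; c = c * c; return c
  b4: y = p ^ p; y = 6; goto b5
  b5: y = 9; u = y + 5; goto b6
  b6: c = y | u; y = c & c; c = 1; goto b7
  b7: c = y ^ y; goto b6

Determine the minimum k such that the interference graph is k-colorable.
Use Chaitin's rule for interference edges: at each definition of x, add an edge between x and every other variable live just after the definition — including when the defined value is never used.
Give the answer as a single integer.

Answer: 3

Analysis:
Per-block:
  b0: def={c,p} ue=∅
  b1: def={c} ue=∅
  b2: def={u} ue={c}
  b3: def={c,y} ue=∅
  b4: def={y} ue={p}
  b5: def={u,y} ue=∅
  b6: def={c,y} ue={u,y}
  b7: def={c} ue={y}

Backward fixpoint:
  b0 li=∅ lo={p}
  b1 li={p} lo={c,p}
  b2 li={c} lo=∅
  b3 li=∅ lo=∅
  b4 li={p} lo=∅
  b5 li=∅ lo={u,y}
  b6 li={u,y} lo={u,y}
  b7 li={u,y} lo={u,y}

Interference:
  c↔{p,u,y}
  p↔{c}
  u↔{c,y}
  y↔{c,u}

Colouring:
  {c,u,y} pairwise interfere (3-clique) ⇒ χ ≥ 3
  assign c→r0 p→r1 u→r1 y→r2 — no edge inside a register ⇒ χ ≤ 3
  χ = 3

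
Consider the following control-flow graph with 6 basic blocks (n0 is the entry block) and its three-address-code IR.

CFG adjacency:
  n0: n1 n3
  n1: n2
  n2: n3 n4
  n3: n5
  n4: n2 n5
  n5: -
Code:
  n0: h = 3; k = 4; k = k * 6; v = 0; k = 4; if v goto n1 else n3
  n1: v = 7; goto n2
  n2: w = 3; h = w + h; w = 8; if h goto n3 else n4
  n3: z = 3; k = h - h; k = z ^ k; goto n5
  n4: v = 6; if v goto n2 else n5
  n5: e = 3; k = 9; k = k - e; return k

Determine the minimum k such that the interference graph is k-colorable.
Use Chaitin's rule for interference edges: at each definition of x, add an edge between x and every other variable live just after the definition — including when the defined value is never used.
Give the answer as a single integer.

def/use:
  n0: {h,k,v} / ∅
  n1: {v} / ∅
  n2: {h,w} / {h}
  n3: {k,z} / {h}
  n4: {v} / ∅
  n5: {e,k} / ∅

Live sets:
  live n0: ∅→{h}
  live n1: {h}→{h}
  live n2: {h}→{h}
  live n3: {h}→∅
  live n4: {h}→{h}
  live n5: ∅→∅

Conflict graph:
  e: {k}
  h: {k,v,w,z}
  k: {e,h,v,z}
  v: {h,k}
  w: {h}
  z: {h,k}

Chromatic number:
  clique {h,k,v} ⇒ need ≥ 3
  3-colouring: r0={e,h}  r1={k,w}  r2={v,z}
  χ = 3

Answer: 3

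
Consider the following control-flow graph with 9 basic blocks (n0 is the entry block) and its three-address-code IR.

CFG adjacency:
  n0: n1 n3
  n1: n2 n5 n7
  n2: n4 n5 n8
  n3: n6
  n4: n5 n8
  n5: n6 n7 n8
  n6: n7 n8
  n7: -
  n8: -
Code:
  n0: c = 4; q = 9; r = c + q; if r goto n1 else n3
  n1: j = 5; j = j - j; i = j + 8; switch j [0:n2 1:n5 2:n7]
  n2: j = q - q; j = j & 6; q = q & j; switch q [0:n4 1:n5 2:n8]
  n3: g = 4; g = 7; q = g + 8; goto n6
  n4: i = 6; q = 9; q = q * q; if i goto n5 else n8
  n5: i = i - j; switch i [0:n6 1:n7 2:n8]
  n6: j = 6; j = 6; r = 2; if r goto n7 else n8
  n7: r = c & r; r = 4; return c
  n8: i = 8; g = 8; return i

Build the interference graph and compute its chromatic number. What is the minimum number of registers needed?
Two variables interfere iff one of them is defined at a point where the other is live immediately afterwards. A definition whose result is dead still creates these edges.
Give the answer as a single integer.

def/use:
  n0 def {c,q,r} use ∅
  n1 def {i,j} use ∅
  n2 def {j,q} use {q}
  n3 def {g,q} use ∅
  n4 def {i,q} use ∅
  n5 def {i} use {i,j}
  n6 def {j,r} use ∅
  n7 def {r} use {c,r}
  n8 def {g,i} use ∅

Backward fixpoint:
  live n0: ∅→{c,q,r}
  live n1: {c,q,r}→{c,i,j,q,r}
  live n2: {c,i,q,r}→{c,i,j,r}
  live n3: {c}→{c}
  live n4: {c,j,r}→{c,i,j,r}
  live n5: {c,i,j,r}→{c,r}
  live n6: {c}→{c,r}
  live n7: {c,r}→∅
  live n8: ∅→∅

Conflict graph:
  c↔{g,i,j,q,r}
  g↔{c,i}
  i↔{c,g,j,q,r}
  j↔{c,i,q,r}
  q↔{c,i,j,r}
  r↔{c,i,j,q}

Registers:
  lower bound: {c,i,j,q,r} mutually conflict ⇒ χ ≥ 5
  assign c→r0 g→r2 i→r1 j→r2 q→r3 r→r4 — no edge inside a register ⇒ χ ≤ 5
  χ = 5

Answer: 5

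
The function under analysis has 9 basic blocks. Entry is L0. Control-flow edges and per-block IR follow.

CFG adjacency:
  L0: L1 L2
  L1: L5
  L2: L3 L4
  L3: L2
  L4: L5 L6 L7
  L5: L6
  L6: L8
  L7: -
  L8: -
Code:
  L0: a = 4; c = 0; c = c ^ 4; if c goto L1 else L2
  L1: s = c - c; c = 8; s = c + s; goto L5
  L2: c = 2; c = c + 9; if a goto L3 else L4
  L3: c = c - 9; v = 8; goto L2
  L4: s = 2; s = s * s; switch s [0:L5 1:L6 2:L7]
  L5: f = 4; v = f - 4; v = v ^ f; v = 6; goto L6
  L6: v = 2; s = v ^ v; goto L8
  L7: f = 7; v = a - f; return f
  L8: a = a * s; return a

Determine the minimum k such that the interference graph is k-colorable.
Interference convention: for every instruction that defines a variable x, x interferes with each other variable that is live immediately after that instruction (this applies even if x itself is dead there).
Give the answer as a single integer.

Answer: 3

Working:
def/use:
  L0 def {a,c} use ∅
  L1 def {c,s} use {c}
  L2 def {c} use {a}
  L3 def {c,v} use {c}
  L4 def {s} use ∅
  L5 def {f,v} use ∅
  L6 def {s,v} use ∅
  L7 def {f,v} use {a}
  L8 def {a} use {a,s}

Backward fixpoint:
  L0: in=∅ out={a,c}
  L1: in={a,c} out={a}
  L2: in={a} out={a,c}
  L3: in={a,c} out={a}
  L4: in={a} out={a}
  L5: in={a} out={a}
  L6: in={a} out={a,s}
  L7: in={a} out=∅
  L8: in={a,s} out=∅

Conflict graph:
  a — {c,f,s,v}
  c — {a,s}
  f — {a,v}
  s — {a,c}
  v — {a,f}

Colouring:
  clique {a,c,s} ⇒ need ≥ 3
  3-colouring: r0={a}  r1={c,f}  r2={s,v}
  χ = 3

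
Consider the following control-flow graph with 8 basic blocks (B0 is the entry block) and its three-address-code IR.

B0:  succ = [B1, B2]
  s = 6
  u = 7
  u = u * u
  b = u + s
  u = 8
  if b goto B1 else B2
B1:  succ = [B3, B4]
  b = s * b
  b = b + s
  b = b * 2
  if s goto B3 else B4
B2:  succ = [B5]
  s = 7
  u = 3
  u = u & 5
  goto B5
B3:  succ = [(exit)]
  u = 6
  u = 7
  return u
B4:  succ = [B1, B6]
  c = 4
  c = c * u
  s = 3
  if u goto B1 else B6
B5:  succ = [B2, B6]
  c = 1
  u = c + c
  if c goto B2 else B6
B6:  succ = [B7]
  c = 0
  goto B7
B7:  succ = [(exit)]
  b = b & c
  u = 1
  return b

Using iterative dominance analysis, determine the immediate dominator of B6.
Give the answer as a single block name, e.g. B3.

idom tree: B1←B0 B2←B0 B3←B1 B4←B1 B5←B2 B6←B0 B7←B6
Dom at joins:
  B1: preds {B0,B4}: {B0} ∩ {B0,B1,B4} = {B0}; idom=B0
  B2: preds {B0,B5}: {B0} ∩ {B0,B2,B5} = {B0}; idom=B0
  B6: preds {B4,B5}: {B0,B1,B4} ∩ {B0,B2,B5} = {B0}; idom=B0

idom(B6) = B0

Answer: B0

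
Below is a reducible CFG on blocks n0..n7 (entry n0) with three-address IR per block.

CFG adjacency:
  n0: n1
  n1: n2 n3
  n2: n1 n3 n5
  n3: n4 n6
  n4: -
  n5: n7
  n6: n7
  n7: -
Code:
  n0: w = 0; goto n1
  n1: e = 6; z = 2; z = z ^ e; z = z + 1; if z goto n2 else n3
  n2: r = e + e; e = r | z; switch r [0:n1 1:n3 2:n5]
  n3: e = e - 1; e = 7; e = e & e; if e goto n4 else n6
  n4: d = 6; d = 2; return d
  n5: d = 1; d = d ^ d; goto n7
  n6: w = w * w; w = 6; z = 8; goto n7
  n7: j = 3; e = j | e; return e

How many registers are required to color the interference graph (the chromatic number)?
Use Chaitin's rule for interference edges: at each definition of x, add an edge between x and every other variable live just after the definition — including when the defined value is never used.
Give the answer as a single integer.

Block summaries:
  n0: {w} / ∅
  n1: {e,z} / ∅
  n2: {e,r} / {e,z}
  n3: {e} / {e}
  n4: {d} / ∅
  n5: {d} / ∅
  n6: {w,z} / {w}
  n7: {e,j} / {e}

Live sets:
  n0 li=∅ lo={w}
  n1 li={w} lo={e,w,z}
  n2 li={e,w,z} lo={e,w}
  n3 li={e,w} lo={e,w}
  n4 li=∅ lo=∅
  n5 li={e} lo={e}
  n6 li={e,w} lo={e}
  n7 li={e} lo=∅

Interference:
  d↔{e}
  e↔{d,j,r,w,z}
  j↔{e}
  r↔{e,w,z}
  w↔{e,r,z}
  z↔{e,r,w}

Chromatic number:
  clique {e,r,w,z} ⇒ need ≥ 4
  assign d→c1 e→c0 j→c1 r→c1 w→c2 z→c3 — no edge inside a register ⇒ χ ≤ 4
  χ = 4

Answer: 4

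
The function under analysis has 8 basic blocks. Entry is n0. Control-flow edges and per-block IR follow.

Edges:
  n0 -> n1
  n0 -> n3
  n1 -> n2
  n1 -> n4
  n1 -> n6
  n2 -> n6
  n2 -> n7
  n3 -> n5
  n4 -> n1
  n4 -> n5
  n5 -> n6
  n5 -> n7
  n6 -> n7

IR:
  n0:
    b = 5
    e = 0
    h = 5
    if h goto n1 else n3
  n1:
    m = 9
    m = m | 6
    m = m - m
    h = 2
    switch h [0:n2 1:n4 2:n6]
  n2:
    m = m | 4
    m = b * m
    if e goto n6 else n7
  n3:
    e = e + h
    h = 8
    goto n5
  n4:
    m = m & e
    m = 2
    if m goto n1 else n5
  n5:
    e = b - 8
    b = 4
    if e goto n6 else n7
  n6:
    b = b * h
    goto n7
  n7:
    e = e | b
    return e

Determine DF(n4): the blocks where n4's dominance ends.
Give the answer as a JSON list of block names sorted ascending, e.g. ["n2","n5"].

Answer: ["n1", "n5"]

Derivation:
idom tree: n1←n0 n2←n1 n3←n0 n4←n1 n5←n0 n6←n0 n7←n0
Dom∩ at merges:
  n1: preds {n0,n4}: {n0} ∩ {n0,n1,n4} = {n0}; idom=n0
  n5: preds {n3,n4}: {n0,n3} ∩ {n0,n1,n4} = {n0}; idom=n0
  n6: preds {n1,n2,n5}: {n0,n1} ∩ {n0,n1,n2} ∩ {n0,n5} = {n0}; idom=n0
  n7: preds {n2,n5,n6}: {n0,n1,n2} ∩ {n0,n5} ∩ {n0,n6} = {n0}; idom=n0

Frontier:
  n1←n0: walk · to n0
  n1←n4: walk n4→n1 to n0
  n5←n3: walk n3 to n0
  n5←n4: walk n4→n1 to n0
  n6←n1: walk n1 to n0
  n6←n2: walk n2→n1 to n0
  n6←n5: walk n5 to n0
  n7←n2: walk n2→n1 to n0
  n7←n5: walk n5 to n0
  n7←n6: walk n6 to n0
  n0: DF=∅
  n1: DF={n1,n5,n6,n7}
  n2: DF={n6,n7}
  n3: DF={n5}
  n4: DF={n1,n5}
  n5: DF={n6,n7}
  n6: DF={n7}
  n7: DF=∅

DF(n4) = ["n1", "n5"]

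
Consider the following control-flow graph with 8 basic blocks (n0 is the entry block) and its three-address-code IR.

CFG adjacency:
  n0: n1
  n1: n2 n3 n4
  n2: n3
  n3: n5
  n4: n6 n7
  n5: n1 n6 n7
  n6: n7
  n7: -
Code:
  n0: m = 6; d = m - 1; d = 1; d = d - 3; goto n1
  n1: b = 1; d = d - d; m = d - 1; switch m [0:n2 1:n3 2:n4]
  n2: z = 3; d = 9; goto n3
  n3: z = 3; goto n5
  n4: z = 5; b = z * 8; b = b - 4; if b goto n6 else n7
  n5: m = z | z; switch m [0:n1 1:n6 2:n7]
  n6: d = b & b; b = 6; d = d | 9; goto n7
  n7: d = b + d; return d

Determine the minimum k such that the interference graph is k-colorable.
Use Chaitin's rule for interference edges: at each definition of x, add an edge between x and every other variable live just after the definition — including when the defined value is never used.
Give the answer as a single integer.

Answer: 3

Analysis:
Block summaries:
  n0: {d,m} / ∅
  n1: {b,d,m} / {d}
  n2: {d,z} / ∅
  n3: {z} / ∅
  n4: {b,z} / ∅
  n5: {m} / {z}
  n6: {b,d} / {b}
  n7: {d} / {b,d}

Live sets:
  n0 li=∅ lo={d}
  n1 li={d} lo={b,d}
  n2 li={b} lo={b,d}
  n3 li={b,d} lo={b,d,z}
  n4 li={d} lo={b,d}
  n5 li={b,d,z} lo={b,d}
  n6 li={b} lo={b,d}
  n7 li={b,d} lo=∅

Conflict graph:
  b — {d,m,z}
  d — {b,m,z}
  m — {b,d}
  z — {b,d}

Registers:
  clique {b,d,m} ⇒ need ≥ 3
  assign b→r0 d→r1 m→r2 z→r2 — no edge inside a register ⇒ χ ≤ 3
  χ = 3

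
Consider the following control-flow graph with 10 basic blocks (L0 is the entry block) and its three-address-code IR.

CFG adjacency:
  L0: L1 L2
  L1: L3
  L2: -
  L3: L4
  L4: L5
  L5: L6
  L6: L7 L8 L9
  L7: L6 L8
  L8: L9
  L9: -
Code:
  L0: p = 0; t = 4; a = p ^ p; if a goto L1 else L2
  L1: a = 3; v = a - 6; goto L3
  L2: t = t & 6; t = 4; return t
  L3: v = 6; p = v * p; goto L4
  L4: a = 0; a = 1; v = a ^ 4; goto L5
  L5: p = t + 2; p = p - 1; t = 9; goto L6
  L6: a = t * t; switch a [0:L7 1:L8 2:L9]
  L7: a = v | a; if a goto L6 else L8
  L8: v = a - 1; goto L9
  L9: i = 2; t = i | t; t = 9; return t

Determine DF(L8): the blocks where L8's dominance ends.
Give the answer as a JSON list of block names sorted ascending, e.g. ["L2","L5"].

Answer: ["L9"]

Derivation:
idom tree: L1←L0 L2←L0 L3←L1 L4←L3 L5←L4 L6←L5 L7←L6 L8←L6 L9←L6
Join-block Dom:
  L6: preds {L5,L7}: {L0,L1,L3,L4,L5} ∩ {L0,L1,L3,L4,L5,L6,L7} = {L0,L1,L3,L4,L5}; idom=L5
  L8: preds {L6,L7}: {L0,L1,L3,L4,L5,L6} ∩ {L0,L1,L3,L4,L5,L6,L7} = {L0,L1,L3,L4,L5,L6}; idom=L6
  L9: preds {L6,L8}: {L0,L1,L3,L4,L5,L6} ∩ {L0,L1,L3,L4,L5,L6,L8} = {L0,L1,L3,L4,L5,L6}; idom=L6

Frontier:
  L6←L5: walk · to L5
  L6←L7: walk L7→L6 to L5
  L8←L6: walk · to L6
  L8←L7: walk L7 to L6
  L9←L6: walk · to L6
  L9←L8: walk L8 to L6
  L0 → ∅
  L1 → ∅
  L2 → ∅
  L3 → ∅
  L4 → ∅
  L5 → ∅
  L6 → {L6}
  L7 → {L6,L8}
  L8 → {L9}
  L9 → ∅

DF(L8) = ["L9"]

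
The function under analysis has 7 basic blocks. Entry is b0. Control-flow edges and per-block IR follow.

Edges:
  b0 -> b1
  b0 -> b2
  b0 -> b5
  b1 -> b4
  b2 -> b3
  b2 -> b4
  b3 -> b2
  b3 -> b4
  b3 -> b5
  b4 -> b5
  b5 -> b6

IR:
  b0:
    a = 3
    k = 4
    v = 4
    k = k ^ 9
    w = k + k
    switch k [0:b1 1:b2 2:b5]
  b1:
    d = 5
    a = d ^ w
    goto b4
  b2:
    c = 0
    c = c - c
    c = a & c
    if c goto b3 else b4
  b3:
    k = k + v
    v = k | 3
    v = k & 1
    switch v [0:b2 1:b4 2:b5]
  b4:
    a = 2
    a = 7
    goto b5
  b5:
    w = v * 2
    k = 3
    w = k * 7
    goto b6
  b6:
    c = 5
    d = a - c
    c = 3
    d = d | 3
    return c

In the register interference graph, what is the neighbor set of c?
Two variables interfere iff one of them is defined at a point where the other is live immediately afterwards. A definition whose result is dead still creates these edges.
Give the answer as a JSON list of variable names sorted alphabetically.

Answer: ["a", "d", "k", "v"]

Working:
def/use:
  b0: {a,k,v,w} / ∅
  b1: {a,d} / {w}
  b2: {c} / {a}
  b3: {k,v} / {k,v}
  b4: {a} / ∅
  b5: {k,w} / {v}
  b6: {c,d} / {a}

Backward fixpoint:
  b0: in=∅ out={a,k,v,w}
  b1: in={v,w} out={v}
  b2: in={a,k,v} out={a,k,v}
  b3: in={a,k,v} out={a,k,v}
  b4: in={v} out={a,v}
  b5: in={a,v} out={a}
  b6: in={a} out=∅

Conflict graph:
  a: {c,k,v,w}
  c: {a,d,k,v}
  d: {c,v,w}
  k: {a,c,v,w}
  v: {a,c,d,k,w}
  w: {a,d,k,v}

N(c) = ["a", "d", "k", "v"]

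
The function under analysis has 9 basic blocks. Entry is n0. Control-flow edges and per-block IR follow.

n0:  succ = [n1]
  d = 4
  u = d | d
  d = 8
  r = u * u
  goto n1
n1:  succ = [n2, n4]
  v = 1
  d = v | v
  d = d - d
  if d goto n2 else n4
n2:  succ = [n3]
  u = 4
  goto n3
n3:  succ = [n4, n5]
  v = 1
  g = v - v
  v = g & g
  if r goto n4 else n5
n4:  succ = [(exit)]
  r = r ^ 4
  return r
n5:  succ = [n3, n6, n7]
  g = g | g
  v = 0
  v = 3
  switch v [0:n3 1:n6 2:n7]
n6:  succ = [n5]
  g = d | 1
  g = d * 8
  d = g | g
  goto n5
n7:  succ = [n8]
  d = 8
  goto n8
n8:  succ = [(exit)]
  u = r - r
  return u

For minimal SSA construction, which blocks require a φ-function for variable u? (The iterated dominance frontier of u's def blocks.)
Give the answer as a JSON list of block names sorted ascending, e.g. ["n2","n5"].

idom tree: n1←n0 n2←n1 n3←n2 n4←n1 n5←n3 n6←n5 n7←n5 n8←n7
Dom∩ at merges:
  n3: preds {n2,n5}: {n0,n1,n2} ∩ {n0,n1,n2,n3,n5} = {n0,n1,n2}; idom=n2
  n4: preds {n1,n3}: {n0,n1} ∩ {n0,n1,n2,n3} = {n0,n1}; idom=n1
  n5: preds {n3,n6}: {n0,n1,n2,n3} ∩ {n0,n1,n2,n3,n5,n6} = {n0,n1,n2,n3}; idom=n3

Frontier:
  join n3 pred n2: · stop@n2
  join n3 pred n5: n5→n3 stop@n2
  join n4 pred n1: · stop@n1
  join n4 pred n3: n3→n2 stop@n1
  join n5 pred n3: · stop@n3
  join n5 pred n6: n6→n5 stop@n3
  n0 → ∅
  n1 → ∅
  n2 → {n4}
  n3 → {n3,n4}
  n4 → ∅
  n5 → {n3,n5}
  n6 → {n5}
  n7 → ∅
  n8 → ∅

φ for u: defs {n0,n2,n8}
  DF⁺ = {n4}

Answer: ["n4"]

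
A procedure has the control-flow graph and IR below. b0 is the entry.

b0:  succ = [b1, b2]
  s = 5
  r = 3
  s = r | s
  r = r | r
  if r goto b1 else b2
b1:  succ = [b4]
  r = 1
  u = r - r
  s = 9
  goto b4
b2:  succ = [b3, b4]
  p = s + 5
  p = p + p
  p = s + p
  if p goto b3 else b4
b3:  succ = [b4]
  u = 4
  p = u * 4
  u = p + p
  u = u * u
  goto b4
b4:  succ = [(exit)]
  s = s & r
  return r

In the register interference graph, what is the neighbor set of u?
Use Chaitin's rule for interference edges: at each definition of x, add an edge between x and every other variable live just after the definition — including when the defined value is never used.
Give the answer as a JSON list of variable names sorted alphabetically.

Block summaries:
  b0 def {r,s} use ∅
  b1 def {r,s,u} use ∅
  b2 def {p} use {s}
  b3 def {p,u} use ∅
  b4 def {s} use {r,s}

Liveness:
  live b0: ∅→{r,s}
  live b1: ∅→{r,s}
  live b2: {r,s}→{r,s}
  live b3: {r,s}→{r,s}
  live b4: {r,s}→∅

Conflict graph:
  p — {r,s}
  r — {p,s,u}
  s — {p,r,u}
  u — {r,s}

N(u) = ["r", "s"]

Answer: ["r", "s"]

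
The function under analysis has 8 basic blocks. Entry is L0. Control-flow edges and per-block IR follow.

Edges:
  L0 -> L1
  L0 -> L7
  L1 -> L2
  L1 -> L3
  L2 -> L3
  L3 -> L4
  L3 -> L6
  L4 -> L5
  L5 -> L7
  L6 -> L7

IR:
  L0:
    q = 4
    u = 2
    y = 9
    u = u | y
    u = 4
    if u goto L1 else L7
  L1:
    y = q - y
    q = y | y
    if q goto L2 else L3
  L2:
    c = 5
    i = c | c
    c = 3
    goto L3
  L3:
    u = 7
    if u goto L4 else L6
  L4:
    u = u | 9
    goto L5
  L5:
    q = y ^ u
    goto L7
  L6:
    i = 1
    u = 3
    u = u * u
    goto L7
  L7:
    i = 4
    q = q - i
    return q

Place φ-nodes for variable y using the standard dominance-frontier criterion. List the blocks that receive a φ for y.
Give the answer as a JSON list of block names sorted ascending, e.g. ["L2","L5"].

Answer: ["L7"]

Analysis:
idom tree: L1←L0 L2←L1 L3←L1 L4←L3 L5←L4 L6←L3 L7←L0
Join-block Dom:
  L3: preds {L1,L2}: {L0,L1} ∩ {L0,L1,L2} = {L0,L1}; idom=L1
  L7: preds {L0,L5,L6}: {L0} ∩ {L0,L1,L3,L4,L5} ∩ {L0,L1,L3,L6} = {L0}; idom=L0

DF derivation:
  L3←L1: walk · to L1
  L3←L2: walk L2 to L1
  L7←L0: walk · to L0
  L7←L5: walk L5→L4→L3→L1 to L0
  L7←L6: walk L6→L3→L1 to L0
  DF(L0)=∅
  DF(L1)={L7}
  DF(L2)={L3}
  DF(L3)={L7}
  DF(L4)={L7}
  DF(L5)={L7}
  DF(L6)={L7}
  DF(L7)=∅

φ for y: defs {L0,L1}
  DF⁺ = {L7}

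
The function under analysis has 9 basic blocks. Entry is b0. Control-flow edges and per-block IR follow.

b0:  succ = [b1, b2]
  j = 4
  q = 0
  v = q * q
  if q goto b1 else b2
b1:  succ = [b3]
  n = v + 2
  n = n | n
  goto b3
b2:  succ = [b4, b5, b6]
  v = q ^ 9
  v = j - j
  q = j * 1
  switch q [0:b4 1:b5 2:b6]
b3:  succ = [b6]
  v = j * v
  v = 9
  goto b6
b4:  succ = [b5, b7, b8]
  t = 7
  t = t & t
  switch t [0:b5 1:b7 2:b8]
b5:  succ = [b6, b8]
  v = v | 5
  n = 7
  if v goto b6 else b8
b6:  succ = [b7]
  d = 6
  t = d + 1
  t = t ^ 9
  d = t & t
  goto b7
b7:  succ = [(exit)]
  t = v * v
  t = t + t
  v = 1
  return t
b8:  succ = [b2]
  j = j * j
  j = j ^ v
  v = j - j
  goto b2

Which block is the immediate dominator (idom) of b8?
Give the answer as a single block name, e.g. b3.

Answer: b2

Working:
idom tree: b1←b0 b2←b0 b3←b1 b4←b2 b5←b2 b6←b0 b7←b0 b8←b2
Join-block Dom:
  b2: preds {b0,b8}: {b0} ∩ {b0,b2,b8} = {b0}; idom=b0
  b5: preds {b2,b4}: {b0,b2} ∩ {b0,b2,b4} = {b0,b2}; idom=b2
  b6: preds {b2,b3,b5}: {b0,b2} ∩ {b0,b1,b3} ∩ {b0,b2,b5} = {b0}; idom=b0
  b7: preds {b4,b6}: {b0,b2,b4} ∩ {b0,b6} = {b0}; idom=b0
  b8: preds {b4,b5}: {b0,b2,b4} ∩ {b0,b2,b5} = {b0,b2}; idom=b2

idom(b8) = b2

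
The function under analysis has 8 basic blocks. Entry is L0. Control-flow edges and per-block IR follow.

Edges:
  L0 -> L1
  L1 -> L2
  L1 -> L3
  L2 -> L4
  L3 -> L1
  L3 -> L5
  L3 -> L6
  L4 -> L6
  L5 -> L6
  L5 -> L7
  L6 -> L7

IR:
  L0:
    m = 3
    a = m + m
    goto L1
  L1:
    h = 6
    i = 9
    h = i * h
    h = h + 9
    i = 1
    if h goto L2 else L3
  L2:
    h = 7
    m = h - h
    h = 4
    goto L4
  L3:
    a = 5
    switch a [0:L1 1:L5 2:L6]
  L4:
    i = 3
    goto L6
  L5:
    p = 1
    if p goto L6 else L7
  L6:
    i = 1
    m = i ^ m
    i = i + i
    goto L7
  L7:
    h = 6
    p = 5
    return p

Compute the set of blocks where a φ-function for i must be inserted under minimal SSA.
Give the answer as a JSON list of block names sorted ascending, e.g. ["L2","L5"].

Answer: ["L1", "L6", "L7"]

Working:
idom tree: L1←L0 L2←L1 L3←L1 L4←L2 L5←L3 L6←L1 L7←L1
Dom at joins:
  L1: preds {L0,L3}: {L0} ∩ {L0,L1,L3} = {L0}; idom=L0
  L6: preds {L3,L4,L5}: {L0,L1,L3} ∩ {L0,L1,L2,L4} ∩ {L0,L1,L3,L5} = {L0,L1}; idom=L1
  L7: preds {L5,L6}: {L0,L1,L3,L5} ∩ {L0,L1,L6} = {L0,L1}; idom=L1

DF walk-up:
  L1←L0: walk · to L0
  L1←L3: walk L3→L1 to L0
  L6←L3: walk L3 to L1
  L6←L4: walk L4→L2 to L1
  L6←L5: walk L5→L3 to L1
  L7←L5: walk L5→L3 to L1
  L7←L6: walk L6 to L1
  L0: DF=∅
  L1: DF={L1}
  L2: DF={L6}
  L3: DF={L1,L6,L7}
  L4: DF={L6}
  L5: DF={L6,L7}
  L6: DF={L7}
  L7: DF=∅

φ for i: defs {L1,L4,L6}
  DF⁺ = {L1,L6,L7}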